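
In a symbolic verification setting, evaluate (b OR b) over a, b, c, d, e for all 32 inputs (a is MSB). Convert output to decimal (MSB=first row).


Formula: (b OR b) over a, b, c, d, e (32 rows)
Evaluate each row (bits = a,b,c,d,e, MSB first):
  row 0 [00000]: (0 OR 0) -> 0
  row 1 [00001]: (0 OR 0) -> 0
  row 2 [00010]: (0 OR 0) -> 0
  row 3 [00011]: (0 OR 0) -> 0
  row 4 [00100]: (0 OR 0) -> 0
  row 5 [00101]: (0 OR 0) -> 0
  row 6 [00110]: (0 OR 0) -> 0
  row 7 [00111]: (0 OR 0) -> 0
  row 8 [01000]: (1 OR 1) -> 1
  row 9 [01001]: (1 OR 1) -> 1
  row 10 [01010]: (1 OR 1) -> 1
  row 11 [01011]: (1 OR 1) -> 1
  row 12 [01100]: (1 OR 1) -> 1
  row 13 [01101]: (1 OR 1) -> 1
  row 14 [01110]: (1 OR 1) -> 1
  row 15 [01111]: (1 OR 1) -> 1
  row 16 [10000]: (0 OR 0) -> 0
  row 17 [10001]: (0 OR 0) -> 0
  row 18 [10010]: (0 OR 0) -> 0
  row 19 [10011]: (0 OR 0) -> 0
  row 20 [10100]: (0 OR 0) -> 0
  row 21 [10101]: (0 OR 0) -> 0
  row 22 [10110]: (0 OR 0) -> 0
  row 23 [10111]: (0 OR 0) -> 0
  row 24 [11000]: (1 OR 1) -> 1
  row 25 [11001]: (1 OR 1) -> 1
  row 26 [11010]: (1 OR 1) -> 1
  row 27 [11011]: (1 OR 1) -> 1
  row 28 [11100]: (1 OR 1) -> 1
  row 29 [11101]: (1 OR 1) -> 1
  row 30 [11110]: (1 OR 1) -> 1
  row 31 [11111]: (1 OR 1) -> 1
Full result column, 4 rows per line (a,b,c fixed per line; d,e runs 00..11 left to right):
  rows 0-3 [a,b,c=000]: 0000  = hex 0
  rows 4-7 [a,b,c=001]: 0000  = hex 0
  rows 8-11 [a,b,c=010]: 1111  = hex F
  rows 12-15 [a,b,c=011]: 1111  = hex F
  rows 16-19 [a,b,c=100]: 0000  = hex 0
  rows 20-23 [a,b,c=101]: 0000  = hex 0
  rows 24-27 [a,b,c=110]: 1111  = hex F
  rows 28-31 [a,b,c=111]: 1111  = hex F
Output column (row 0 .. row 31) = 00000000111111110000000011111111
Output column grouped in 4s = 0000 0000 1111 1111 0000 0000 1111 1111 = 0x00FF00FF
Convert to decimal digit by digit (value = value*16 + digit):
  0 -> 0
  0*16 + 0 = 0
  0*16 + 15 (F) = 15
  15*16 + 15 (F) = 255
  255*16 + 0 = 4080
  4080*16 + 0 = 65280
  65280*16 + 15 (F) = 1044495
  1044495*16 + 15 (F) = 16711935
Decimal = 16711935

16711935


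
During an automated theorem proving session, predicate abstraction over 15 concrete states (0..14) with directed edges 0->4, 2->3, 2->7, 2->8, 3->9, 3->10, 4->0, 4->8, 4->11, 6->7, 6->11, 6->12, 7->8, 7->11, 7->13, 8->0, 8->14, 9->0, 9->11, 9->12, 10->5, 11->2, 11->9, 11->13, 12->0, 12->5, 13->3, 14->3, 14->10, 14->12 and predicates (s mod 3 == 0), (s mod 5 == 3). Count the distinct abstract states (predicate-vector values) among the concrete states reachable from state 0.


BFS from 0:
Concrete reachable: {0, 2, 3, 4, 5, 7, 8, 9, 10, 11, 12, 13, 14}
Abstract via predicates (s mod 3 == 0), (s mod 5 == 3):
  (0,0) <- {2, 4, 5, 7, 10, 11, 14}
  (0,1) <- {8, 13}
  (1,0) <- {0, 9, 12}
  (1,1) <- {3}
Distinct abstract states = 4

4


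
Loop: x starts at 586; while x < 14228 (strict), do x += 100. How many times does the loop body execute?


Step 1: x goes from 586 toward 14228 by 100; the body runs while x<14228, so iterations = ceil((bound-start)/step)
Step 2: Distance=13642
Step 3: ceil(13642/100)=137

137


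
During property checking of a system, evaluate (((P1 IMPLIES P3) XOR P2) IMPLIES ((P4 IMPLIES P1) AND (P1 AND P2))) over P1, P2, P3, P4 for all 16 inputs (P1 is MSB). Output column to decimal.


Formula: (((P1 IMPLIES P3) XOR P2) IMPLIES ((P4 IMPLIES P1) AND (P1 AND P2))) over P1, P2, P3, P4 (16 rows)
Evaluate each row (bits = P1,P2,P3,P4, MSB first):
  row 0 [0000]: (((0 IMPLIES 0) XOR 0) IMPLIES ((0 IMPLIES 0) AND (0 AND 0))) -> 0
  row 1 [0001]: (((0 IMPLIES 0) XOR 0) IMPLIES ((1 IMPLIES 0) AND (0 AND 0))) -> 0
  row 2 [0010]: (((0 IMPLIES 1) XOR 0) IMPLIES ((0 IMPLIES 0) AND (0 AND 0))) -> 0
  row 3 [0011]: (((0 IMPLIES 1) XOR 0) IMPLIES ((1 IMPLIES 0) AND (0 AND 0))) -> 0
  row 4 [0100]: (((0 IMPLIES 0) XOR 1) IMPLIES ((0 IMPLIES 0) AND (0 AND 1))) -> 1
  row 5 [0101]: (((0 IMPLIES 0) XOR 1) IMPLIES ((1 IMPLIES 0) AND (0 AND 1))) -> 1
  row 6 [0110]: (((0 IMPLIES 1) XOR 1) IMPLIES ((0 IMPLIES 0) AND (0 AND 1))) -> 1
  row 7 [0111]: (((0 IMPLIES 1) XOR 1) IMPLIES ((1 IMPLIES 0) AND (0 AND 1))) -> 1
  row 8 [1000]: (((1 IMPLIES 0) XOR 0) IMPLIES ((0 IMPLIES 1) AND (1 AND 0))) -> 1
  row 9 [1001]: (((1 IMPLIES 0) XOR 0) IMPLIES ((1 IMPLIES 1) AND (1 AND 0))) -> 1
  row 10 [1010]: (((1 IMPLIES 1) XOR 0) IMPLIES ((0 IMPLIES 1) AND (1 AND 0))) -> 0
  row 11 [1011]: (((1 IMPLIES 1) XOR 0) IMPLIES ((1 IMPLIES 1) AND (1 AND 0))) -> 0
  row 12 [1100]: (((1 IMPLIES 0) XOR 1) IMPLIES ((0 IMPLIES 1) AND (1 AND 1))) -> 1
  row 13 [1101]: (((1 IMPLIES 0) XOR 1) IMPLIES ((1 IMPLIES 1) AND (1 AND 1))) -> 1
  row 14 [1110]: (((1 IMPLIES 1) XOR 1) IMPLIES ((0 IMPLIES 1) AND (1 AND 1))) -> 1
  row 15 [1111]: (((1 IMPLIES 1) XOR 1) IMPLIES ((1 IMPLIES 1) AND (1 AND 1))) -> 1
Full result column, 4 rows per line (P1,P2 fixed per line; P3,P4 runs 00..11 left to right):
  rows 0-3 [P1,P2=00]: 0000  = hex 0
  rows 4-7 [P1,P2=01]: 1111  = hex F
  rows 8-11 [P1,P2=10]: 1100  = hex C
  rows 12-15 [P1,P2=11]: 1111  = hex F
Output column (row 0 .. row 15) = 0000111111001111
Output column grouped in 4s = 0000 1111 1100 1111 = 0x0FCF
Convert to decimal digit by digit (value = value*16 + digit):
  0 -> 0
  0*16 + 15 (F) = 15
  15*16 + 12 (C) = 252
  252*16 + 15 (F) = 4047
Decimal = 4047

4047


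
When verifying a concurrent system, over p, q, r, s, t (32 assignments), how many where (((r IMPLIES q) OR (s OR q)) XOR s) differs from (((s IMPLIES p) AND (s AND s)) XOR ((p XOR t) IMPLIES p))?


F1 = (((r IMPLIES q) OR (s OR q)) XOR s)
F2 = (((s IMPLIES p) AND (s AND s)) XOR ((p XOR t) IMPLIES p))
Evaluate both on each of 32 rows (bits = p,q,r,s,t):
  row 0 [00000]: F1=1 F2=1 -> 0
  row 1 [00001]: F1=1 F2=0 (differ) -> 1
  row 2 [00010]: F1=0 F2=1 (differ) -> 1
  row 3 [00011]: F1=0 F2=0 -> 0
  row 4 [00100]: F1=0 F2=1 (differ) -> 1
  row 5 [00101]: F1=0 F2=0 -> 0
  row 6 [00110]: F1=0 F2=1 (differ) -> 1
  row 7 [00111]: F1=0 F2=0 -> 0
  row 8 [01000]: F1=1 F2=1 -> 0
  row 9 [01001]: F1=1 F2=0 (differ) -> 1
  row 10 [01010]: F1=0 F2=1 (differ) -> 1
  row 11 [01011]: F1=0 F2=0 -> 0
  row 12 [01100]: F1=1 F2=1 -> 0
  row 13 [01101]: F1=1 F2=0 (differ) -> 1
  row 14 [01110]: F1=0 F2=1 (differ) -> 1
  row 15 [01111]: F1=0 F2=0 -> 0
  row 16 [10000]: F1=1 F2=1 -> 0
  row 17 [10001]: F1=1 F2=1 -> 0
  row 18 [10010]: F1=0 F2=0 -> 0
  row 19 [10011]: F1=0 F2=0 -> 0
  row 20 [10100]: F1=0 F2=1 (differ) -> 1
  row 21 [10101]: F1=0 F2=1 (differ) -> 1
  row 22 [10110]: F1=0 F2=0 -> 0
  row 23 [10111]: F1=0 F2=0 -> 0
  row 24 [11000]: F1=1 F2=1 -> 0
  row 25 [11001]: F1=1 F2=1 -> 0
  row 26 [11010]: F1=0 F2=0 -> 0
  row 27 [11011]: F1=0 F2=0 -> 0
  row 28 [11100]: F1=1 F2=1 -> 0
  row 29 [11101]: F1=1 F2=1 -> 0
  row 30 [11110]: F1=0 F2=0 -> 0
  row 31 [11111]: F1=0 F2=0 -> 0
Full result column, 8 rows per line (p,q fixed per line; r,s,t runs 000..111 left to right):
  rows 0-7 [p,q=00]: 01101010  (ones: 4)
  rows 8-15 [p,q=01]: 01100110  (ones: 4)
  rows 16-23 [p,q=10]: 00001100  (ones: 2)
  rows 24-31 [p,q=11]: 00000000  (ones: 0)
Disagreements = 4+4+2+0 = 10

10


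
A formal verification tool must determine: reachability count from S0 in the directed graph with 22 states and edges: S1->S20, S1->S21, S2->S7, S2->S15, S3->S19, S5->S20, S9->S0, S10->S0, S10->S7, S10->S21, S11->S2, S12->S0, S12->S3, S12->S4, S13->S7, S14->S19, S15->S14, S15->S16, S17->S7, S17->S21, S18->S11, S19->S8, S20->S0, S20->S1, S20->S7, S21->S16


BFS from S0:
  layer 0: {S0}
Reachable set: {S0}
Count = 1

1


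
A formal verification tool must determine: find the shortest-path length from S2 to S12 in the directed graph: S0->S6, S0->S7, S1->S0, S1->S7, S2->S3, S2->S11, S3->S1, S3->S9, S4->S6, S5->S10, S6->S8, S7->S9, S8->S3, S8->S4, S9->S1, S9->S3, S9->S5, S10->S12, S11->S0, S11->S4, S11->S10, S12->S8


BFS layer-by-layer from S2:
  dist 0: {S2}
  dist 1: {S3, S11}
  dist 2: {S0, S1, S4, S9, S10}
  dist 3: {S5, S6, S7, S12}
  -> S12 reached at distance 3
Shortest path length = 3

3


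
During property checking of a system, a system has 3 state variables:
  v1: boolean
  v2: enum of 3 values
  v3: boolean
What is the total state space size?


State space = product of domain sizes of all variables.
Domain sizes:
  v1 (boolean): 2
  v2 (enum of 3 values): 3
  v3 (boolean): 2
Product = 2 * 3 * 2 = 12

12


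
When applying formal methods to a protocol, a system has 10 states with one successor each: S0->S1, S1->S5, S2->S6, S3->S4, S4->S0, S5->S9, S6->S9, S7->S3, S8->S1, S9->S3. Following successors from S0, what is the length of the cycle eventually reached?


Trace from S0 until a state repeats:
  S0 -> S1 -> S5 -> S9 -> S3 -> S4 -> S0
S0 first seen at step 0, revisited at step 6.
Cycle length = 6 - 0 = 6

6


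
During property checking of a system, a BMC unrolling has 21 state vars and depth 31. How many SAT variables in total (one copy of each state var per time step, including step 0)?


BMC unrolls to depth k, creating one copy of each state var for steps 0..k.
Step count = 31 + 1 = 32 (steps 0 through 31)
Vars per step = 21
Total = 21 * 32 = 672

672


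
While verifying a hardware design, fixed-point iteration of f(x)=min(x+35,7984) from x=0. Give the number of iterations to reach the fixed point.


Step 1: x=0, cap=7984, increment=35
Step 2: x grows by 35 each step until capped at 7984; fixed point is x=7984
Step 3: iterations = ceil(7984/35) = 229

229


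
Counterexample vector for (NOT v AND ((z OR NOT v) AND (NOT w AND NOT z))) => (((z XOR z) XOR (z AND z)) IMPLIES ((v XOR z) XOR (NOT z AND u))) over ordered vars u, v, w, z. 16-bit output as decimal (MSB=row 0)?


F1 = (NOT v AND ((z OR NOT v) AND (NOT w AND NOT z)))
F2 = (((z XOR z) XOR (z AND z)) IMPLIES ((v XOR z) XOR (NOT z AND u)))
Counterexample to F1=>F2 is where F1=1 and F2=0.
Evaluate each row (bits = u,v,w,z, MSB first):
  row 0 [0000]: F1=1 F2=1 -> F1&~F2 -> 0
  row 1 [0001]: F1=0 F2=1 -> F1&~F2 -> 0
  row 2 [0010]: F1=0 F2=1 -> F1&~F2 -> 0
  row 3 [0011]: F1=0 F2=1 -> F1&~F2 -> 0
  row 4 [0100]: F1=0 F2=1 -> F1&~F2 -> 0
  row 5 [0101]: F1=0 F2=0 -> F1&~F2 -> 0
  row 6 [0110]: F1=0 F2=1 -> F1&~F2 -> 0
  row 7 [0111]: F1=0 F2=0 -> F1&~F2 -> 0
  row 8 [1000]: F1=1 F2=1 -> F1&~F2 -> 0
  row 9 [1001]: F1=0 F2=1 -> F1&~F2 -> 0
  row 10 [1010]: F1=0 F2=1 -> F1&~F2 -> 0
  row 11 [1011]: F1=0 F2=1 -> F1&~F2 -> 0
  row 12 [1100]: F1=0 F2=1 -> F1&~F2 -> 0
  row 13 [1101]: F1=0 F2=0 -> F1&~F2 -> 0
  row 14 [1110]: F1=0 F2=1 -> F1&~F2 -> 0
  row 15 [1111]: F1=0 F2=0 -> F1&~F2 -> 0
Full result column, 4 rows per line (u,v fixed per line; w,z runs 00..11 left to right):
  rows 0-3 [u,v=00]: 0000  = hex 0
  rows 4-7 [u,v=01]: 0000  = hex 0
  rows 8-11 [u,v=10]: 0000  = hex 0
  rows 12-15 [u,v=11]: 0000  = hex 0
Counterexample vector (row 0 .. row 15) = 0000000000000000
Output column grouped in 4s = 0000 0000 0000 0000 = 0x0000
Convert to decimal digit by digit (value = value*16 + digit):
  0 -> 0
  0*16 + 0 = 0
  0*16 + 0 = 0
  0*16 + 0 = 0
Decimal = 0

0


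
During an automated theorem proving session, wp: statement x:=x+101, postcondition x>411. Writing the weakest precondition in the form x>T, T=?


Formula: wp(x:=E, P) = P[E/x] (substitute E for x in postcondition)
Step 1: Postcondition: x>411
Step 2: Substitute x+101 for x: x+101>411
Step 3: Solve for x: x > 411-101 = 310

310


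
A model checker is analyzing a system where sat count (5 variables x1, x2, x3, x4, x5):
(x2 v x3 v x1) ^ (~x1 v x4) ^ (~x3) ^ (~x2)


CNF with 4 clauses over 5 vars (32 assignments).
An assignment satisfies CNF iff every clause has >=1 true literal.
Check each row (bits = x1,x2,x3,x4,x5; clause T/F shown):
  row 0 [00000]: clauses=FTTT -> 0
  row 1 [00001]: clauses=FTTT -> 0
  row 2 [00010]: clauses=FTTT -> 0
  row 3 [00011]: clauses=FTTT -> 0
  row 4 [00100]: clauses=TTFT -> 0
  row 5 [00101]: clauses=TTFT -> 0
  row 6 [00110]: clauses=TTFT -> 0
  row 7 [00111]: clauses=TTFT -> 0
  row 8 [01000]: clauses=TTTF -> 0
  row 9 [01001]: clauses=TTTF -> 0
  row 10 [01010]: clauses=TTTF -> 0
  row 11 [01011]: clauses=TTTF -> 0
  row 12 [01100]: clauses=TTFF -> 0
  row 13 [01101]: clauses=TTFF -> 0
  row 14 [01110]: clauses=TTFF -> 0
  row 15 [01111]: clauses=TTFF -> 0
  row 16 [10000]: clauses=TFTT -> 0
  row 17 [10001]: clauses=TFTT -> 0
  row 18 [10010]: clauses=TTTT -> 1
  row 19 [10011]: clauses=TTTT -> 1
  row 20 [10100]: clauses=TFFT -> 0
  row 21 [10101]: clauses=TFFT -> 0
  row 22 [10110]: clauses=TTFT -> 0
  row 23 [10111]: clauses=TTFT -> 0
  row 24 [11000]: clauses=TFTF -> 0
  row 25 [11001]: clauses=TFTF -> 0
  row 26 [11010]: clauses=TTTF -> 0
  row 27 [11011]: clauses=TTTF -> 0
  row 28 [11100]: clauses=TFFF -> 0
  row 29 [11101]: clauses=TFFF -> 0
  row 30 [11110]: clauses=TTFF -> 0
  row 31 [11111]: clauses=TTFF -> 0
Full result column, 8 rows per line (x1,x2 fixed per line; x3,x4,x5 runs 000..111 left to right):
  rows 0-7 [x1,x2=00]: 00000000  (ones: 0)
  rows 8-15 [x1,x2=01]: 00000000  (ones: 0)
  rows 16-23 [x1,x2=10]: 00110000  (ones: 2)
  rows 24-31 [x1,x2=11]: 00000000  (ones: 0)
Satisfying assignments = 0+0+2+0 = 2

2


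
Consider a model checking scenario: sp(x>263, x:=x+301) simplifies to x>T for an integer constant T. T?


Formula: sp(P, x:=E) = exists old_x. (x = E[old_x/x]) AND P[old_x/x] (old_x is the value of x before the assignment; eliminate old_x by solving x = E[old_x/x] for old_x)
Step 1: Precondition P: x>263, i.e. old_x > 263
Step 2: Assignment gives x = old_x + 301, so old_x = x - 301
Step 3: Substitute into P: x - 301 > 263
Step 4: Simplify: x > 263+301 = 564

564


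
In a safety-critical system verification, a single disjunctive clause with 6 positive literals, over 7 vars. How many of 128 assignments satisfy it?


Step 1: Total=2^7=128
Step 2: Unsat when all 6 false: 2^1=2
Step 3: Sat=128-2=126

126


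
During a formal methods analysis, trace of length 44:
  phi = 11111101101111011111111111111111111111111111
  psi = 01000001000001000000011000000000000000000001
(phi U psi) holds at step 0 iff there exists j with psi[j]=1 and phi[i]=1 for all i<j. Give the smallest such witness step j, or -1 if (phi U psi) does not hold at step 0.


(phi U psi) at 0: need smallest j with psi[j]=1 and phi[i]=1 for all i in [0,j).
Scan from step 0:
  step 0: phi=1, psi=0 -> continue
  step 1: psi=1 and phi held for [0,1) -> witness found
Witness step = 1

1


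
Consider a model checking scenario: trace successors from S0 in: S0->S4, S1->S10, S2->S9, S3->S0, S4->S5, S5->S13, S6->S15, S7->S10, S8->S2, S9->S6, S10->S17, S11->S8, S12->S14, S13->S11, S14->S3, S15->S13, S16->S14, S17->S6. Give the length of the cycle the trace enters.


Trace from S0 until a state repeats:
  S0 -> S4 -> S5 -> S13 -> S11 -> S8 -> S2 -> S9 -> S6 -> S15 -> S13
S13 first seen at step 3, revisited at step 10.
Cycle length = 10 - 3 = 7

7


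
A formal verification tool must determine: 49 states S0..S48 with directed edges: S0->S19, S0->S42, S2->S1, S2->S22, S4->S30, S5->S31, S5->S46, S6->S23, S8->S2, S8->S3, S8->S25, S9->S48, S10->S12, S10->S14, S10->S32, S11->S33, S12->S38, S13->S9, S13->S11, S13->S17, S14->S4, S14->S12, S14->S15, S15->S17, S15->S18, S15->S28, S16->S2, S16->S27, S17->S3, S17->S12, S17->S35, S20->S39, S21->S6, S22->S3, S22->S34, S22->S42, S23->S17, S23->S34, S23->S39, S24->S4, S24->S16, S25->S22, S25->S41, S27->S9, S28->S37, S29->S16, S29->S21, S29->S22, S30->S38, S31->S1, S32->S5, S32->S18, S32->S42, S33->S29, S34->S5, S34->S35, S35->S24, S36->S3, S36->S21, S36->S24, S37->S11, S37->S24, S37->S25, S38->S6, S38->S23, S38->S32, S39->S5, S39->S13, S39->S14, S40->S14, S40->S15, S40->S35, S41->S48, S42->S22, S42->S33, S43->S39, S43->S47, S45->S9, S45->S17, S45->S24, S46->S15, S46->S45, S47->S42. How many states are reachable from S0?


BFS from S0:
  layer 0: {S0}
  layer 1: {S19, S42}
  layer 2: {S22, S33}
  layer 3: {S3, S29, S34}
  layer 4: {S5, S16, S21, S35}
  layer 5: {S2, S6, S24, S27, S31, S46}
  layer 6: {S1, S4, S9, S15, S23, S45}
  layer 7: {S17, S18, S28, S30, S39, S48}
  layer 8: {S12, S13, S14, S37, S38}
  layer 9: {S11, S25, S32}
  layer 10: {S41}
Reachable set: {S0, S1, S2, S3, S4, S5, S6, S9, S11, S12, S13, S14, S15, S16, S17, S18, S19, S21, S22, S23, S24, S25, S27, S28, S29, S30, S31, S32, S33, S34, S35, S37, S38, S39, S41, S42, S45, S46, S48}
Count = 39

39


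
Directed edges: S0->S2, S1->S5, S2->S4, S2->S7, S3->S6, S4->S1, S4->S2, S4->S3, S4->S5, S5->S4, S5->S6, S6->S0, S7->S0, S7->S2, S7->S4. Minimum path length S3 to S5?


BFS layer-by-layer from S3:
  dist 0: {S3}
  dist 1: {S6}
  dist 2: {S0}
  dist 3: {S2}
  dist 4: {S4, S7}
  dist 5: {S1, S5}
  -> S5 reached at distance 5
Shortest path length = 5

5


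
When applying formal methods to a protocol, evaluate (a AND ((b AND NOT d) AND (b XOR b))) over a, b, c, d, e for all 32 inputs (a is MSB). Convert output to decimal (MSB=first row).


Formula: (a AND ((b AND NOT d) AND (b XOR b))) over a, b, c, d, e (32 rows)
Evaluate each row (bits = a,b,c,d,e, MSB first):
  row 0 [00000]: (0 AND ((0 AND NOT 0) AND (0 XOR 0))) -> 0
  row 1 [00001]: (0 AND ((0 AND NOT 0) AND (0 XOR 0))) -> 0
  row 2 [00010]: (0 AND ((0 AND NOT 1) AND (0 XOR 0))) -> 0
  row 3 [00011]: (0 AND ((0 AND NOT 1) AND (0 XOR 0))) -> 0
  row 4 [00100]: (0 AND ((0 AND NOT 0) AND (0 XOR 0))) -> 0
  row 5 [00101]: (0 AND ((0 AND NOT 0) AND (0 XOR 0))) -> 0
  row 6 [00110]: (0 AND ((0 AND NOT 1) AND (0 XOR 0))) -> 0
  row 7 [00111]: (0 AND ((0 AND NOT 1) AND (0 XOR 0))) -> 0
  row 8 [01000]: (0 AND ((1 AND NOT 0) AND (1 XOR 1))) -> 0
  row 9 [01001]: (0 AND ((1 AND NOT 0) AND (1 XOR 1))) -> 0
  row 10 [01010]: (0 AND ((1 AND NOT 1) AND (1 XOR 1))) -> 0
  row 11 [01011]: (0 AND ((1 AND NOT 1) AND (1 XOR 1))) -> 0
  row 12 [01100]: (0 AND ((1 AND NOT 0) AND (1 XOR 1))) -> 0
  row 13 [01101]: (0 AND ((1 AND NOT 0) AND (1 XOR 1))) -> 0
  row 14 [01110]: (0 AND ((1 AND NOT 1) AND (1 XOR 1))) -> 0
  row 15 [01111]: (0 AND ((1 AND NOT 1) AND (1 XOR 1))) -> 0
  row 16 [10000]: (1 AND ((0 AND NOT 0) AND (0 XOR 0))) -> 0
  row 17 [10001]: (1 AND ((0 AND NOT 0) AND (0 XOR 0))) -> 0
  row 18 [10010]: (1 AND ((0 AND NOT 1) AND (0 XOR 0))) -> 0
  row 19 [10011]: (1 AND ((0 AND NOT 1) AND (0 XOR 0))) -> 0
  row 20 [10100]: (1 AND ((0 AND NOT 0) AND (0 XOR 0))) -> 0
  row 21 [10101]: (1 AND ((0 AND NOT 0) AND (0 XOR 0))) -> 0
  row 22 [10110]: (1 AND ((0 AND NOT 1) AND (0 XOR 0))) -> 0
  row 23 [10111]: (1 AND ((0 AND NOT 1) AND (0 XOR 0))) -> 0
  row 24 [11000]: (1 AND ((1 AND NOT 0) AND (1 XOR 1))) -> 0
  row 25 [11001]: (1 AND ((1 AND NOT 0) AND (1 XOR 1))) -> 0
  row 26 [11010]: (1 AND ((1 AND NOT 1) AND (1 XOR 1))) -> 0
  row 27 [11011]: (1 AND ((1 AND NOT 1) AND (1 XOR 1))) -> 0
  row 28 [11100]: (1 AND ((1 AND NOT 0) AND (1 XOR 1))) -> 0
  row 29 [11101]: (1 AND ((1 AND NOT 0) AND (1 XOR 1))) -> 0
  row 30 [11110]: (1 AND ((1 AND NOT 1) AND (1 XOR 1))) -> 0
  row 31 [11111]: (1 AND ((1 AND NOT 1) AND (1 XOR 1))) -> 0
Full result column, 4 rows per line (a,b,c fixed per line; d,e runs 00..11 left to right):
  rows 0-3 [a,b,c=000]: 0000  = hex 0
  rows 4-7 [a,b,c=001]: 0000  = hex 0
  rows 8-11 [a,b,c=010]: 0000  = hex 0
  rows 12-15 [a,b,c=011]: 0000  = hex 0
  rows 16-19 [a,b,c=100]: 0000  = hex 0
  rows 20-23 [a,b,c=101]: 0000  = hex 0
  rows 24-27 [a,b,c=110]: 0000  = hex 0
  rows 28-31 [a,b,c=111]: 0000  = hex 0
Output column (row 0 .. row 31) = 00000000000000000000000000000000
Output column grouped in 4s = 0000 0000 0000 0000 0000 0000 0000 0000 = 0x00000000
Convert to decimal digit by digit (value = value*16 + digit):
  0 -> 0
  0*16 + 0 = 0
  0*16 + 0 = 0
  0*16 + 0 = 0
  0*16 + 0 = 0
  0*16 + 0 = 0
  0*16 + 0 = 0
  0*16 + 0 = 0
Decimal = 0

0


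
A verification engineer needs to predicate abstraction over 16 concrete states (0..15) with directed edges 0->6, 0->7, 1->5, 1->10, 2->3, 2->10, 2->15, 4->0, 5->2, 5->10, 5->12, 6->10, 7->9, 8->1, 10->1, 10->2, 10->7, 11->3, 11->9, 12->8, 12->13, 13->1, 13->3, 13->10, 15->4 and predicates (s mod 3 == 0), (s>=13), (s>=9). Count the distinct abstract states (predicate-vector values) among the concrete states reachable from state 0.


BFS from 0:
Concrete reachable: {0, 1, 2, 3, 4, 5, 6, 7, 8, 9, 10, 12, 13, 15}
Abstract via predicates (s mod 3 == 0), (s>=13), (s>=9):
  (0,0,0) <- {1, 2, 4, 5, 7, 8}
  (0,0,1) <- {10}
  (0,1,1) <- {13}
  (1,0,0) <- {0, 3, 6}
  (1,0,1) <- {9, 12}
  (1,1,1) <- {15}
Distinct abstract states = 6

6


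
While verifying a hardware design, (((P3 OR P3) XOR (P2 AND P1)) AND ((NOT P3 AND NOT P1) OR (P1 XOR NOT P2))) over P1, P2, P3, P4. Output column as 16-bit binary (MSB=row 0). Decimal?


Formula: (((P3 OR P3) XOR (P2 AND P1)) AND ((NOT P3 AND NOT P1) OR (P1 XOR NOT P2))) over P1, P2, P3, P4 (16 rows)
Evaluate each row (bits = P1,P2,P3,P4, MSB first):
  row 0 [0000]: (((0 OR 0) XOR (0 AND 0)) AND ((NOT 0 AND NOT 0) OR (0 XOR NOT 0))) -> 0
  row 1 [0001]: (((0 OR 0) XOR (0 AND 0)) AND ((NOT 0 AND NOT 0) OR (0 XOR NOT 0))) -> 0
  row 2 [0010]: (((1 OR 1) XOR (0 AND 0)) AND ((NOT 1 AND NOT 0) OR (0 XOR NOT 0))) -> 1
  row 3 [0011]: (((1 OR 1) XOR (0 AND 0)) AND ((NOT 1 AND NOT 0) OR (0 XOR NOT 0))) -> 1
  row 4 [0100]: (((0 OR 0) XOR (1 AND 0)) AND ((NOT 0 AND NOT 0) OR (0 XOR NOT 1))) -> 0
  row 5 [0101]: (((0 OR 0) XOR (1 AND 0)) AND ((NOT 0 AND NOT 0) OR (0 XOR NOT 1))) -> 0
  row 6 [0110]: (((1 OR 1) XOR (1 AND 0)) AND ((NOT 1 AND NOT 0) OR (0 XOR NOT 1))) -> 0
  row 7 [0111]: (((1 OR 1) XOR (1 AND 0)) AND ((NOT 1 AND NOT 0) OR (0 XOR NOT 1))) -> 0
  row 8 [1000]: (((0 OR 0) XOR (0 AND 1)) AND ((NOT 0 AND NOT 1) OR (1 XOR NOT 0))) -> 0
  row 9 [1001]: (((0 OR 0) XOR (0 AND 1)) AND ((NOT 0 AND NOT 1) OR (1 XOR NOT 0))) -> 0
  row 10 [1010]: (((1 OR 1) XOR (0 AND 1)) AND ((NOT 1 AND NOT 1) OR (1 XOR NOT 0))) -> 0
  row 11 [1011]: (((1 OR 1) XOR (0 AND 1)) AND ((NOT 1 AND NOT 1) OR (1 XOR NOT 0))) -> 0
  row 12 [1100]: (((0 OR 0) XOR (1 AND 1)) AND ((NOT 0 AND NOT 1) OR (1 XOR NOT 1))) -> 1
  row 13 [1101]: (((0 OR 0) XOR (1 AND 1)) AND ((NOT 0 AND NOT 1) OR (1 XOR NOT 1))) -> 1
  row 14 [1110]: (((1 OR 1) XOR (1 AND 1)) AND ((NOT 1 AND NOT 1) OR (1 XOR NOT 1))) -> 0
  row 15 [1111]: (((1 OR 1) XOR (1 AND 1)) AND ((NOT 1 AND NOT 1) OR (1 XOR NOT 1))) -> 0
Full result column, 4 rows per line (P1,P2 fixed per line; P3,P4 runs 00..11 left to right):
  rows 0-3 [P1,P2=00]: 0011  = hex 3
  rows 4-7 [P1,P2=01]: 0000  = hex 0
  rows 8-11 [P1,P2=10]: 0000  = hex 0
  rows 12-15 [P1,P2=11]: 1100  = hex C
Output column (row 0 .. row 15) = 0011000000001100
Output column grouped in 4s = 0011 0000 0000 1100 = 0x300C
Convert to decimal digit by digit (value = value*16 + digit):
  3 -> 3
  3*16 + 0 = 48
  48*16 + 0 = 768
  768*16 + 12 (C) = 12300
Decimal = 12300

12300


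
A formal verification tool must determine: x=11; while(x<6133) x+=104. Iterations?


Step 1: x goes from 11 toward 6133 by 104; the body runs while x<6133, so iterations = ceil((bound-start)/step)
Step 2: Distance=6122
Step 3: ceil(6122/104)=59

59


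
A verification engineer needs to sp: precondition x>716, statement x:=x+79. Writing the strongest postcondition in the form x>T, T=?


Formula: sp(P, x:=E) = exists old_x. (x = E[old_x/x]) AND P[old_x/x] (old_x is the value of x before the assignment; eliminate old_x by solving x = E[old_x/x] for old_x)
Step 1: Precondition P: x>716, i.e. old_x > 716
Step 2: Assignment gives x = old_x + 79, so old_x = x - 79
Step 3: Substitute into P: x - 79 > 716
Step 4: Simplify: x > 716+79 = 795

795


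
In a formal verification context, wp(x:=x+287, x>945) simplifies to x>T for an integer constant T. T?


Formula: wp(x:=E, P) = P[E/x] (substitute E for x in postcondition)
Step 1: Postcondition: x>945
Step 2: Substitute x+287 for x: x+287>945
Step 3: Solve for x: x > 945-287 = 658

658


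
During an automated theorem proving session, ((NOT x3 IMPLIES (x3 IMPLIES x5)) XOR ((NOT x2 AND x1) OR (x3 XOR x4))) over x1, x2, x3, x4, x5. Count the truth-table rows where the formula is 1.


Formula: ((NOT x3 IMPLIES (x3 IMPLIES x5)) XOR ((NOT x2 AND x1) OR (x3 XOR x4))) over 5 vars (32 rows)
Evaluate each row (x1, x2, x3, x4, x5 as bits, MSB first):
  row 0 [00000]: ((NOT 0 IMPLIES (0 IMPLIES 0)) XOR ((NOT 0 AND 0) OR (0 XOR 0))) -> 1
  row 1 [00001]: ((NOT 0 IMPLIES (0 IMPLIES 1)) XOR ((NOT 0 AND 0) OR (0 XOR 0))) -> 1
  row 2 [00010]: ((NOT 0 IMPLIES (0 IMPLIES 0)) XOR ((NOT 0 AND 0) OR (0 XOR 1))) -> 0
  row 3 [00011]: ((NOT 0 IMPLIES (0 IMPLIES 1)) XOR ((NOT 0 AND 0) OR (0 XOR 1))) -> 0
  row 4 [00100]: ((NOT 1 IMPLIES (1 IMPLIES 0)) XOR ((NOT 0 AND 0) OR (1 XOR 0))) -> 0
  row 5 [00101]: ((NOT 1 IMPLIES (1 IMPLIES 1)) XOR ((NOT 0 AND 0) OR (1 XOR 0))) -> 0
  row 6 [00110]: ((NOT 1 IMPLIES (1 IMPLIES 0)) XOR ((NOT 0 AND 0) OR (1 XOR 1))) -> 1
  row 7 [00111]: ((NOT 1 IMPLIES (1 IMPLIES 1)) XOR ((NOT 0 AND 0) OR (1 XOR 1))) -> 1
  row 8 [01000]: ((NOT 0 IMPLIES (0 IMPLIES 0)) XOR ((NOT 1 AND 0) OR (0 XOR 0))) -> 1
  row 9 [01001]: ((NOT 0 IMPLIES (0 IMPLIES 1)) XOR ((NOT 1 AND 0) OR (0 XOR 0))) -> 1
  row 10 [01010]: ((NOT 0 IMPLIES (0 IMPLIES 0)) XOR ((NOT 1 AND 0) OR (0 XOR 1))) -> 0
  row 11 [01011]: ((NOT 0 IMPLIES (0 IMPLIES 1)) XOR ((NOT 1 AND 0) OR (0 XOR 1))) -> 0
  row 12 [01100]: ((NOT 1 IMPLIES (1 IMPLIES 0)) XOR ((NOT 1 AND 0) OR (1 XOR 0))) -> 0
  row 13 [01101]: ((NOT 1 IMPLIES (1 IMPLIES 1)) XOR ((NOT 1 AND 0) OR (1 XOR 0))) -> 0
  row 14 [01110]: ((NOT 1 IMPLIES (1 IMPLIES 0)) XOR ((NOT 1 AND 0) OR (1 XOR 1))) -> 1
  row 15 [01111]: ((NOT 1 IMPLIES (1 IMPLIES 1)) XOR ((NOT 1 AND 0) OR (1 XOR 1))) -> 1
  row 16 [10000]: ((NOT 0 IMPLIES (0 IMPLIES 0)) XOR ((NOT 0 AND 1) OR (0 XOR 0))) -> 0
  row 17 [10001]: ((NOT 0 IMPLIES (0 IMPLIES 1)) XOR ((NOT 0 AND 1) OR (0 XOR 0))) -> 0
  row 18 [10010]: ((NOT 0 IMPLIES (0 IMPLIES 0)) XOR ((NOT 0 AND 1) OR (0 XOR 1))) -> 0
  row 19 [10011]: ((NOT 0 IMPLIES (0 IMPLIES 1)) XOR ((NOT 0 AND 1) OR (0 XOR 1))) -> 0
  row 20 [10100]: ((NOT 1 IMPLIES (1 IMPLIES 0)) XOR ((NOT 0 AND 1) OR (1 XOR 0))) -> 0
  row 21 [10101]: ((NOT 1 IMPLIES (1 IMPLIES 1)) XOR ((NOT 0 AND 1) OR (1 XOR 0))) -> 0
  row 22 [10110]: ((NOT 1 IMPLIES (1 IMPLIES 0)) XOR ((NOT 0 AND 1) OR (1 XOR 1))) -> 0
  row 23 [10111]: ((NOT 1 IMPLIES (1 IMPLIES 1)) XOR ((NOT 0 AND 1) OR (1 XOR 1))) -> 0
  row 24 [11000]: ((NOT 0 IMPLIES (0 IMPLIES 0)) XOR ((NOT 1 AND 1) OR (0 XOR 0))) -> 1
  row 25 [11001]: ((NOT 0 IMPLIES (0 IMPLIES 1)) XOR ((NOT 1 AND 1) OR (0 XOR 0))) -> 1
  row 26 [11010]: ((NOT 0 IMPLIES (0 IMPLIES 0)) XOR ((NOT 1 AND 1) OR (0 XOR 1))) -> 0
  row 27 [11011]: ((NOT 0 IMPLIES (0 IMPLIES 1)) XOR ((NOT 1 AND 1) OR (0 XOR 1))) -> 0
  row 28 [11100]: ((NOT 1 IMPLIES (1 IMPLIES 0)) XOR ((NOT 1 AND 1) OR (1 XOR 0))) -> 0
  row 29 [11101]: ((NOT 1 IMPLIES (1 IMPLIES 1)) XOR ((NOT 1 AND 1) OR (1 XOR 0))) -> 0
  row 30 [11110]: ((NOT 1 IMPLIES (1 IMPLIES 0)) XOR ((NOT 1 AND 1) OR (1 XOR 1))) -> 1
  row 31 [11111]: ((NOT 1 IMPLIES (1 IMPLIES 1)) XOR ((NOT 1 AND 1) OR (1 XOR 1))) -> 1
Full result column, 8 rows per line (x1,x2 fixed per line; x3,x4,x5 runs 000..111 left to right):
  rows 0-7 [x1,x2=00]: 11000011  (ones: 4)
  rows 8-15 [x1,x2=01]: 11000011  (ones: 4)
  rows 16-23 [x1,x2=10]: 00000000  (ones: 0)
  rows 24-31 [x1,x2=11]: 11000011  (ones: 4)
Count of 1-rows = 4+4+0+4 = 12

12


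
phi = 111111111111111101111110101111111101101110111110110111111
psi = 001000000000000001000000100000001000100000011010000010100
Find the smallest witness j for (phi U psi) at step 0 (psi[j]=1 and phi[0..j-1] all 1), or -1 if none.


(phi U psi) at 0: need smallest j with psi[j]=1 and phi[i]=1 for all i in [0,j).
Scan from step 0:
  step 0: phi=1, psi=0 -> continue
  step 1: phi=1, psi=0 -> continue
  step 2: psi=1 and phi held for [0,2) -> witness found
Witness step = 2

2


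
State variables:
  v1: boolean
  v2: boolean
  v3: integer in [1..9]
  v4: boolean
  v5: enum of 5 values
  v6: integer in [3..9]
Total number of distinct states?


State space = product of domain sizes of all variables.
Domain sizes:
  v1 (boolean): 2
  v2 (boolean): 2
  v3 (integer in [1..9]): 9
  v4 (boolean): 2
  v5 (enum of 5 values): 5
  v6 (integer in [3..9]): 7
Product = 2 * 2 * 9 * 2 * 5 * 7 = 2520

2520


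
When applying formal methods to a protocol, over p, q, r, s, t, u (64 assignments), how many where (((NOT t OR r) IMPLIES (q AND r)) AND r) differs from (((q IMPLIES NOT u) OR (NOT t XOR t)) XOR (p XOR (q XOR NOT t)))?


F1 = (((NOT t OR r) IMPLIES (q AND r)) AND r)
F2 = (((q IMPLIES NOT u) OR (NOT t XOR t)) XOR (p XOR (q XOR NOT t)))
Evaluate both on each of 64 rows (bits = p,q,r,s,t,u):
  row 0 [000000]: F1=0 F2=0 -> 0
  row 1 [000001]: F1=0 F2=0 -> 0
  row 2 [000010]: F1=0 F2=1 (differ) -> 1
  row 3 [000011]: F1=0 F2=1 (differ) -> 1
  row 4 [000100]: F1=0 F2=0 -> 0
  (every remaining row is evaluated the same way; all 64 results are listed next)
Full result column, 8 rows per line (p,q,r fixed per line; s,t,u runs 000..111 left to right):
  rows 0-7 [p,q,r=000]: 00110011  (ones: 4)
  rows 8-15 [p,q,r=001]: 00110011  (ones: 4)
  rows 16-23 [p,q,r=010]: 11001100  (ones: 4)
  rows 24-31 [p,q,r=011]: 00110011  (ones: 4)
  rows 32-39 [p,q,r=100]: 11001100  (ones: 4)
  rows 40-47 [p,q,r=101]: 11001100  (ones: 4)
  rows 48-55 [p,q,r=110]: 00110011  (ones: 4)
  rows 56-63 [p,q,r=111]: 11001100  (ones: 4)
Disagreements = 4+4+4+4+4+4+4+4 = 32

32


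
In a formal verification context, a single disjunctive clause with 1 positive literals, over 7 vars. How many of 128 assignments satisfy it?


Step 1: Total=2^7=128
Step 2: Unsat when all 1 false: 2^6=64
Step 3: Sat=128-64=64

64


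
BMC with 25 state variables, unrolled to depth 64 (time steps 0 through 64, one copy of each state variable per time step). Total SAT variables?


BMC unrolls to depth k, creating one copy of each state var for steps 0..k.
Step count = 64 + 1 = 65 (steps 0 through 64)
Vars per step = 25
Total = 25 * 65 = 1625

1625


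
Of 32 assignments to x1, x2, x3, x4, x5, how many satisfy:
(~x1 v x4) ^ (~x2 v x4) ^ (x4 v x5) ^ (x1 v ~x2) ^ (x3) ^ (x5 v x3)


CNF with 6 clauses over 5 vars (32 assignments).
An assignment satisfies CNF iff every clause has >=1 true literal.
Check each row (bits = x1,x2,x3,x4,x5; clause T/F shown):
  row 0 [00000]: clauses=TTFTFF -> 0
  row 1 [00001]: clauses=TTTTFT -> 0
  row 2 [00010]: clauses=TTTTFF -> 0
  row 3 [00011]: clauses=TTTTFT -> 0
  row 4 [00100]: clauses=TTFTTT -> 0
  row 5 [00101]: clauses=TTTTTT -> 1
  row 6 [00110]: clauses=TTTTTT -> 1
  row 7 [00111]: clauses=TTTTTT -> 1
  row 8 [01000]: clauses=TFFFFF -> 0
  row 9 [01001]: clauses=TFTFFT -> 0
  row 10 [01010]: clauses=TTTFFF -> 0
  row 11 [01011]: clauses=TTTFFT -> 0
  row 12 [01100]: clauses=TFFFTT -> 0
  row 13 [01101]: clauses=TFTFTT -> 0
  row 14 [01110]: clauses=TTTFTT -> 0
  row 15 [01111]: clauses=TTTFTT -> 0
  row 16 [10000]: clauses=FTFTFF -> 0
  row 17 [10001]: clauses=FTTTFT -> 0
  row 18 [10010]: clauses=TTTTFF -> 0
  row 19 [10011]: clauses=TTTTFT -> 0
  row 20 [10100]: clauses=FTFTTT -> 0
  row 21 [10101]: clauses=FTTTTT -> 0
  row 22 [10110]: clauses=TTTTTT -> 1
  row 23 [10111]: clauses=TTTTTT -> 1
  row 24 [11000]: clauses=FFFTFF -> 0
  row 25 [11001]: clauses=FFTTFT -> 0
  row 26 [11010]: clauses=TTTTFF -> 0
  row 27 [11011]: clauses=TTTTFT -> 0
  row 28 [11100]: clauses=FFFTTT -> 0
  row 29 [11101]: clauses=FFTTTT -> 0
  row 30 [11110]: clauses=TTTTTT -> 1
  row 31 [11111]: clauses=TTTTTT -> 1
Full result column, 8 rows per line (x1,x2 fixed per line; x3,x4,x5 runs 000..111 left to right):
  rows 0-7 [x1,x2=00]: 00000111  (ones: 3)
  rows 8-15 [x1,x2=01]: 00000000  (ones: 0)
  rows 16-23 [x1,x2=10]: 00000011  (ones: 2)
  rows 24-31 [x1,x2=11]: 00000011  (ones: 2)
Satisfying assignments = 3+0+2+2 = 7

7


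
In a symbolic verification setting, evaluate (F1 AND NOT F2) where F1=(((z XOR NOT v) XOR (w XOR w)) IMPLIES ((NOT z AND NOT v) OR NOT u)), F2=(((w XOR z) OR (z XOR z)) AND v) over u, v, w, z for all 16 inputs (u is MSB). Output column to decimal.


F1 = (((z XOR NOT v) XOR (w XOR w)) IMPLIES ((NOT z AND NOT v) OR NOT u))
F2 = (((w XOR z) OR (z XOR z)) AND v)
Counterexample to F1=>F2 is where F1=1 and F2=0.
Evaluate each row (bits = u,v,w,z, MSB first):
  row 0 [0000]: F1=1 F2=0 -> F1&~F2 -> 1
  row 1 [0001]: F1=1 F2=0 -> F1&~F2 -> 1
  row 2 [0010]: F1=1 F2=0 -> F1&~F2 -> 1
  row 3 [0011]: F1=1 F2=0 -> F1&~F2 -> 1
  row 4 [0100]: F1=1 F2=0 -> F1&~F2 -> 1
  row 5 [0101]: F1=1 F2=1 -> F1&~F2 -> 0
  row 6 [0110]: F1=1 F2=1 -> F1&~F2 -> 0
  row 7 [0111]: F1=1 F2=0 -> F1&~F2 -> 1
  row 8 [1000]: F1=1 F2=0 -> F1&~F2 -> 1
  row 9 [1001]: F1=1 F2=0 -> F1&~F2 -> 1
  row 10 [1010]: F1=1 F2=0 -> F1&~F2 -> 1
  row 11 [1011]: F1=1 F2=0 -> F1&~F2 -> 1
  row 12 [1100]: F1=1 F2=0 -> F1&~F2 -> 1
  row 13 [1101]: F1=0 F2=1 -> F1&~F2 -> 0
  row 14 [1110]: F1=1 F2=1 -> F1&~F2 -> 0
  row 15 [1111]: F1=0 F2=0 -> F1&~F2 -> 0
Full result column, 4 rows per line (u,v fixed per line; w,z runs 00..11 left to right):
  rows 0-3 [u,v=00]: 1111  = hex F
  rows 4-7 [u,v=01]: 1001  = hex 9
  rows 8-11 [u,v=10]: 1111  = hex F
  rows 12-15 [u,v=11]: 1000  = hex 8
Counterexample vector (row 0 .. row 15) = 1111100111111000
Output column grouped in 4s = 1111 1001 1111 1000 = 0xF9F8
Convert to decimal digit by digit (value = value*16 + digit):
  F -> 15
  15*16 + 9 = 249
  249*16 + 15 (F) = 3999
  3999*16 + 8 = 63992
Decimal = 63992

63992


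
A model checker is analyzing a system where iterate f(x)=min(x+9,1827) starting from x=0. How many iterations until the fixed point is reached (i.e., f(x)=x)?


Step 1: x=0, cap=1827, increment=9
Step 2: x grows by 9 each step until capped at 1827; fixed point is x=1827
Step 3: iterations = ceil(1827/9) = 203

203


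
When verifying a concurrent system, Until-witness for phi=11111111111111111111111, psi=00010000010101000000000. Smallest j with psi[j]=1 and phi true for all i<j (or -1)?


(phi U psi) at 0: need smallest j with psi[j]=1 and phi[i]=1 for all i in [0,j).
Scan from step 0:
  step 0: phi=1, psi=0 -> continue
  step 1: phi=1, psi=0 -> continue
  step 2: phi=1, psi=0 -> continue
  step 3: psi=1 and phi held for [0,3) -> witness found
Witness step = 3

3


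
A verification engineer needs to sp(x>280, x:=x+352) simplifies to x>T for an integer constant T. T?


Formula: sp(P, x:=E) = exists old_x. (x = E[old_x/x]) AND P[old_x/x] (old_x is the value of x before the assignment; eliminate old_x by solving x = E[old_x/x] for old_x)
Step 1: Precondition P: x>280, i.e. old_x > 280
Step 2: Assignment gives x = old_x + 352, so old_x = x - 352
Step 3: Substitute into P: x - 352 > 280
Step 4: Simplify: x > 280+352 = 632

632


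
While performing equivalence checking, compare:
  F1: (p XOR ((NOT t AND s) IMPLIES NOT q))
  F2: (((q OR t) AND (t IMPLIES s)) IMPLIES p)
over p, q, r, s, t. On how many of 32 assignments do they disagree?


F1 = (p XOR ((NOT t AND s) IMPLIES NOT q))
F2 = (((q OR t) AND (t IMPLIES s)) IMPLIES p)
Evaluate both on each of 32 rows (bits = p,q,r,s,t):
  row 0 [00000]: F1=1 F2=1 -> 0
  row 1 [00001]: F1=1 F2=1 -> 0
  row 2 [00010]: F1=1 F2=1 -> 0
  row 3 [00011]: F1=1 F2=0 (differ) -> 1
  row 4 [00100]: F1=1 F2=1 -> 0
  row 5 [00101]: F1=1 F2=1 -> 0
  row 6 [00110]: F1=1 F2=1 -> 0
  row 7 [00111]: F1=1 F2=0 (differ) -> 1
  row 8 [01000]: F1=1 F2=0 (differ) -> 1
  row 9 [01001]: F1=1 F2=1 -> 0
  row 10 [01010]: F1=0 F2=0 -> 0
  row 11 [01011]: F1=1 F2=0 (differ) -> 1
  row 12 [01100]: F1=1 F2=0 (differ) -> 1
  row 13 [01101]: F1=1 F2=1 -> 0
  row 14 [01110]: F1=0 F2=0 -> 0
  row 15 [01111]: F1=1 F2=0 (differ) -> 1
  row 16 [10000]: F1=0 F2=1 (differ) -> 1
  row 17 [10001]: F1=0 F2=1 (differ) -> 1
  row 18 [10010]: F1=0 F2=1 (differ) -> 1
  row 19 [10011]: F1=0 F2=1 (differ) -> 1
  row 20 [10100]: F1=0 F2=1 (differ) -> 1
  row 21 [10101]: F1=0 F2=1 (differ) -> 1
  row 22 [10110]: F1=0 F2=1 (differ) -> 1
  row 23 [10111]: F1=0 F2=1 (differ) -> 1
  row 24 [11000]: F1=0 F2=1 (differ) -> 1
  row 25 [11001]: F1=0 F2=1 (differ) -> 1
  row 26 [11010]: F1=1 F2=1 -> 0
  row 27 [11011]: F1=0 F2=1 (differ) -> 1
  row 28 [11100]: F1=0 F2=1 (differ) -> 1
  row 29 [11101]: F1=0 F2=1 (differ) -> 1
  row 30 [11110]: F1=1 F2=1 -> 0
  row 31 [11111]: F1=0 F2=1 (differ) -> 1
Full result column, 8 rows per line (p,q fixed per line; r,s,t runs 000..111 left to right):
  rows 0-7 [p,q=00]: 00010001  (ones: 2)
  rows 8-15 [p,q=01]: 10011001  (ones: 4)
  rows 16-23 [p,q=10]: 11111111  (ones: 8)
  rows 24-31 [p,q=11]: 11011101  (ones: 6)
Disagreements = 2+4+8+6 = 20

20


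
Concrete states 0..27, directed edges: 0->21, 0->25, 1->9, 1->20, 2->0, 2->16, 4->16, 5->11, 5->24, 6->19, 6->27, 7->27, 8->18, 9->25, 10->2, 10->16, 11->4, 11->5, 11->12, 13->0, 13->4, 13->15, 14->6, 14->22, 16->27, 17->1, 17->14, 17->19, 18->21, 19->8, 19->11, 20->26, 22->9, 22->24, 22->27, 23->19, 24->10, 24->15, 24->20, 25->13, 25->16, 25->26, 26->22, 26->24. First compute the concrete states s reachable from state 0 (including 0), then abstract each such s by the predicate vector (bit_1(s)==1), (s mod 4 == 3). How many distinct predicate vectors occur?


BFS from 0:
Concrete reachable: {0, 2, 4, 9, 10, 13, 15, 16, 20, 21, 22, 24, 25, 26, 27}
Abstract via predicates (bit_1(s)==1), (s mod 4 == 3):
  (0,0) <- {0, 4, 9, 13, 16, 20, 21, 24, 25}
  (1,0) <- {2, 10, 22, 26}
  (1,1) <- {15, 27}
Distinct abstract states = 3

3


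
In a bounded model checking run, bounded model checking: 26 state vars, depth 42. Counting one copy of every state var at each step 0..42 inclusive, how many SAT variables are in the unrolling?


BMC unrolls to depth k, creating one copy of each state var for steps 0..k.
Step count = 42 + 1 = 43 (steps 0 through 42)
Vars per step = 26
Total = 26 * 43 = 1118

1118


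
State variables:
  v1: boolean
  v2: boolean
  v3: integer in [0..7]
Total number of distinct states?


State space = product of domain sizes of all variables.
Domain sizes:
  v1 (boolean): 2
  v2 (boolean): 2
  v3 (integer in [0..7]): 8
Product = 2 * 2 * 8 = 32

32


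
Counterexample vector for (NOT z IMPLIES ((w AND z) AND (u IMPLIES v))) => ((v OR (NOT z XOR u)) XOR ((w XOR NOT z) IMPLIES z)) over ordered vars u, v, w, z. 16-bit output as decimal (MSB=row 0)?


F1 = (NOT z IMPLIES ((w AND z) AND (u IMPLIES v)))
F2 = ((v OR (NOT z XOR u)) XOR ((w XOR NOT z) IMPLIES z))
Counterexample to F1=>F2 is where F1=1 and F2=0.
Evaluate each row (bits = u,v,w,z, MSB first):
  row 0 [0000]: F1=0 F2=1 -> F1&~F2 -> 0
  row 1 [0001]: F1=1 F2=1 -> F1&~F2 -> 0
  row 2 [0010]: F1=0 F2=0 -> F1&~F2 -> 0
  row 3 [0011]: F1=1 F2=1 -> F1&~F2 -> 0
  row 4 [0100]: F1=0 F2=1 -> F1&~F2 -> 0
  row 5 [0101]: F1=1 F2=0 -> F1&~F2 -> 1
  row 6 [0110]: F1=0 F2=0 -> F1&~F2 -> 0
  row 7 [0111]: F1=1 F2=0 -> F1&~F2 -> 1
  row 8 [1000]: F1=0 F2=0 -> F1&~F2 -> 0
  row 9 [1001]: F1=1 F2=0 -> F1&~F2 -> 1
  row 10 [1010]: F1=0 F2=1 -> F1&~F2 -> 0
  row 11 [1011]: F1=1 F2=0 -> F1&~F2 -> 1
  row 12 [1100]: F1=0 F2=1 -> F1&~F2 -> 0
  row 13 [1101]: F1=1 F2=0 -> F1&~F2 -> 1
  row 14 [1110]: F1=0 F2=0 -> F1&~F2 -> 0
  row 15 [1111]: F1=1 F2=0 -> F1&~F2 -> 1
Full result column, 4 rows per line (u,v fixed per line; w,z runs 00..11 left to right):
  rows 0-3 [u,v=00]: 0000  = hex 0
  rows 4-7 [u,v=01]: 0101  = hex 5
  rows 8-11 [u,v=10]: 0101  = hex 5
  rows 12-15 [u,v=11]: 0101  = hex 5
Counterexample vector (row 0 .. row 15) = 0000010101010101
Output column grouped in 4s = 0000 0101 0101 0101 = 0x0555
Convert to decimal digit by digit (value = value*16 + digit):
  0 -> 0
  0*16 + 5 = 5
  5*16 + 5 = 85
  85*16 + 5 = 1365
Decimal = 1365

1365


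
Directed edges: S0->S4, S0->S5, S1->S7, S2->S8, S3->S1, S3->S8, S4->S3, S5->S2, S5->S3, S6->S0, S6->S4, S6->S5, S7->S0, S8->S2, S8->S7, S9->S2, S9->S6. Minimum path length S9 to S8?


BFS layer-by-layer from S9:
  dist 0: {S9}
  dist 1: {S2, S6}
  dist 2: {S0, S4, S5, S8}
  -> S8 reached at distance 2
Shortest path length = 2

2


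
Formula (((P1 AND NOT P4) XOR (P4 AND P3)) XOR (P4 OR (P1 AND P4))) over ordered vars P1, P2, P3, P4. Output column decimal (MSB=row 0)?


Formula: (((P1 AND NOT P4) XOR (P4 AND P3)) XOR (P4 OR (P1 AND P4))) over P1, P2, P3, P4 (16 rows)
Evaluate each row (bits = P1,P2,P3,P4, MSB first):
  row 0 [0000]: (((0 AND NOT 0) XOR (0 AND 0)) XOR (0 OR (0 AND 0))) -> 0
  row 1 [0001]: (((0 AND NOT 1) XOR (1 AND 0)) XOR (1 OR (0 AND 1))) -> 1
  row 2 [0010]: (((0 AND NOT 0) XOR (0 AND 1)) XOR (0 OR (0 AND 0))) -> 0
  row 3 [0011]: (((0 AND NOT 1) XOR (1 AND 1)) XOR (1 OR (0 AND 1))) -> 0
  row 4 [0100]: (((0 AND NOT 0) XOR (0 AND 0)) XOR (0 OR (0 AND 0))) -> 0
  row 5 [0101]: (((0 AND NOT 1) XOR (1 AND 0)) XOR (1 OR (0 AND 1))) -> 1
  row 6 [0110]: (((0 AND NOT 0) XOR (0 AND 1)) XOR (0 OR (0 AND 0))) -> 0
  row 7 [0111]: (((0 AND NOT 1) XOR (1 AND 1)) XOR (1 OR (0 AND 1))) -> 0
  row 8 [1000]: (((1 AND NOT 0) XOR (0 AND 0)) XOR (0 OR (1 AND 0))) -> 1
  row 9 [1001]: (((1 AND NOT 1) XOR (1 AND 0)) XOR (1 OR (1 AND 1))) -> 1
  row 10 [1010]: (((1 AND NOT 0) XOR (0 AND 1)) XOR (0 OR (1 AND 0))) -> 1
  row 11 [1011]: (((1 AND NOT 1) XOR (1 AND 1)) XOR (1 OR (1 AND 1))) -> 0
  row 12 [1100]: (((1 AND NOT 0) XOR (0 AND 0)) XOR (0 OR (1 AND 0))) -> 1
  row 13 [1101]: (((1 AND NOT 1) XOR (1 AND 0)) XOR (1 OR (1 AND 1))) -> 1
  row 14 [1110]: (((1 AND NOT 0) XOR (0 AND 1)) XOR (0 OR (1 AND 0))) -> 1
  row 15 [1111]: (((1 AND NOT 1) XOR (1 AND 1)) XOR (1 OR (1 AND 1))) -> 0
Full result column, 4 rows per line (P1,P2 fixed per line; P3,P4 runs 00..11 left to right):
  rows 0-3 [P1,P2=00]: 0100  = hex 4
  rows 4-7 [P1,P2=01]: 0100  = hex 4
  rows 8-11 [P1,P2=10]: 1110  = hex E
  rows 12-15 [P1,P2=11]: 1110  = hex E
Output column (row 0 .. row 15) = 0100010011101110
Output column grouped in 4s = 0100 0100 1110 1110 = 0x44EE
Convert to decimal digit by digit (value = value*16 + digit):
  4 -> 4
  4*16 + 4 = 68
  68*16 + 14 (E) = 1102
  1102*16 + 14 (E) = 17646
Decimal = 17646

17646
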